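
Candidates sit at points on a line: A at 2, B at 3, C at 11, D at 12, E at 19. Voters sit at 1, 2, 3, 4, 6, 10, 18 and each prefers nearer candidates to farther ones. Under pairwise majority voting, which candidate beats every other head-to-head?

With single-peaked preferences on a line, the Condorcet winner is the candidate closest to the median voter.
The median voter (position 4) is closest to B at 3.
Check: B vs A — voters closer to B: 5 of 7.

B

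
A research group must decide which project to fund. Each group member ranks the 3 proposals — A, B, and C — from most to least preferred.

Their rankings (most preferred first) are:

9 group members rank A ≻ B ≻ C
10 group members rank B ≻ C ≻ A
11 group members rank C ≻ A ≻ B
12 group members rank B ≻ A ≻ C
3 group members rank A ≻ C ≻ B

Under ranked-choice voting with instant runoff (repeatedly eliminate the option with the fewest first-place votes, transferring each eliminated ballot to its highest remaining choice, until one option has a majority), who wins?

Round 1: B 22, A 12, C 11. C has the fewest and is eliminated.
Round 2: A 23, B 22. A has a majority.

A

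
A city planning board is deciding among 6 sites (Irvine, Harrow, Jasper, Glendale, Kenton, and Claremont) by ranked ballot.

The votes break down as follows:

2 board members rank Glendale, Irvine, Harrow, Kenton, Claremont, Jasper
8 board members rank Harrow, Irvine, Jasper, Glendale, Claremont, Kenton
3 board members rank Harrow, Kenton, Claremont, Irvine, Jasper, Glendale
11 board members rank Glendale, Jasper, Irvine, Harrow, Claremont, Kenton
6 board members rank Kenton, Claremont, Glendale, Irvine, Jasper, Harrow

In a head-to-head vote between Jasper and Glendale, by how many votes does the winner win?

Ballots ranking Jasper above Glendale: 8+3 = 11.
Ballots ranking Glendale above Jasper: 2+11+6 = 19.
Glendale wins 19–11, a margin of 8.

8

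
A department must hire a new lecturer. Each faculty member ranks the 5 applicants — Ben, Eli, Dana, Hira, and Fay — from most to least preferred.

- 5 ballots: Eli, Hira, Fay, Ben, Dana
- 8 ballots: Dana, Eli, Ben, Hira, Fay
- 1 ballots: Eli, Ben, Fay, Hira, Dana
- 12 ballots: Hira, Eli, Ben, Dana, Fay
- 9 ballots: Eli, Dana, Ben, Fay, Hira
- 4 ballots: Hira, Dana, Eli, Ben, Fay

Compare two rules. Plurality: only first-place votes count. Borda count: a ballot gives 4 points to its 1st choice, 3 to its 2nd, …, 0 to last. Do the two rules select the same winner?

No

Plurality first-place counts: Ben 0, Eli 15, Dana 8, Hira 16, Fay 0 → Hira.
Borda totals: Ben 70, Eli 128, Dana 83, Hira 88, Fay 21 → Eli.
The two rules disagree: plurality picks Hira, Borda picks Eli.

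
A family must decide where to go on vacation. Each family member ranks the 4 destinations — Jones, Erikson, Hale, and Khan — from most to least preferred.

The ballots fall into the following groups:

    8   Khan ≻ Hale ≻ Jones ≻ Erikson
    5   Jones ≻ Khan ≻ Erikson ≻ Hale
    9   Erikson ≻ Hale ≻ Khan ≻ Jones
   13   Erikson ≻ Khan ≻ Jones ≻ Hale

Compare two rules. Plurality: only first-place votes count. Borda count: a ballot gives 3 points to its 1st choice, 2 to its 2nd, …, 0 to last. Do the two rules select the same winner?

Yes

Plurality first-place counts: Jones 5, Erikson 22, Hale 0, Khan 8 → Erikson.
Borda totals: Jones 36, Erikson 71, Hale 34, Khan 69 → Erikson.
The two rules agree on Erikson.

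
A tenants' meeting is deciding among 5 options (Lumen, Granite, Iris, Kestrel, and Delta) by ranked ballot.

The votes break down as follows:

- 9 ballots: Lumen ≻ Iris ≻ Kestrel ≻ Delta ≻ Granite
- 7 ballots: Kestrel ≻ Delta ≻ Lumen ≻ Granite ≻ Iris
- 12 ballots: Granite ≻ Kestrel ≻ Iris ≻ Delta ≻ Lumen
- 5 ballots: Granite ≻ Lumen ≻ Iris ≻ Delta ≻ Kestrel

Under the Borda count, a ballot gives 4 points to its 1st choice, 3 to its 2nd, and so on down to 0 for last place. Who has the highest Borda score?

Borda scores:
  Lumen: 9·4 + 7·2 + 12·0 + 5·3 = 65
  Granite: 9·0 + 7·1 + 12·4 + 5·4 = 75
  Iris: 9·3 + 7·0 + 12·2 + 5·2 = 61
  Kestrel: 9·2 + 7·4 + 12·3 + 5·0 = 82
  Delta: 9·1 + 7·3 + 12·1 + 5·1 = 47
Kestrel has the highest total.

Kestrel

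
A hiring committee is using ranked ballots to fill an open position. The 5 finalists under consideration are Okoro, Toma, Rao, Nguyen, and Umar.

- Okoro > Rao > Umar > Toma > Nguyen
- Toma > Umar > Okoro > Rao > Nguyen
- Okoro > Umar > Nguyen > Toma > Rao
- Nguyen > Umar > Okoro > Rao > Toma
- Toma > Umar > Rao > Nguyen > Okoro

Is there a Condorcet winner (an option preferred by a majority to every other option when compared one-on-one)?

Head-to-head results (5 voters total):
Okoro vs Toma: Okoro wins 3–2.
Okoro vs Rao: Okoro wins 4–1.
Okoro vs Nguyen: Okoro wins 3–2.
Okoro vs Umar: Umar wins 3–2.
Toma vs Rao: Toma wins 3–2.
Toma vs Nguyen: Toma wins 3–2.
Toma vs Umar: Umar wins 3–2.
Rao vs Nguyen: Rao wins 3–2.
Rao vs Umar: Umar wins 4–1.
Nguyen vs Umar: Umar wins 4–1.
Umar beats each rival — Okoro (3–2), Toma (3–2), Rao (4–1), Nguyen (4–1) — so Umar is the Condorcet winner.

Yes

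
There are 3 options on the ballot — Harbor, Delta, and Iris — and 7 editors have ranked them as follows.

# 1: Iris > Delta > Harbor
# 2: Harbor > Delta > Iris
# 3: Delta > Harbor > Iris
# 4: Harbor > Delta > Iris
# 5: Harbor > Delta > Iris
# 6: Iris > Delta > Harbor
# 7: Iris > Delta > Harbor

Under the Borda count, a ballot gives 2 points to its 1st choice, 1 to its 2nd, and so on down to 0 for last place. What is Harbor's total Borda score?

Borda scores:
  Harbor: 0 + 2 + 1 + 2 + 2 + 0 + 0 = 7
  Delta: 1 + 1 + 2 + 1 + 1 + 1 + 1 = 8
  Iris: 2 + 0 + 0 + 0 + 0 + 2 + 2 = 6

7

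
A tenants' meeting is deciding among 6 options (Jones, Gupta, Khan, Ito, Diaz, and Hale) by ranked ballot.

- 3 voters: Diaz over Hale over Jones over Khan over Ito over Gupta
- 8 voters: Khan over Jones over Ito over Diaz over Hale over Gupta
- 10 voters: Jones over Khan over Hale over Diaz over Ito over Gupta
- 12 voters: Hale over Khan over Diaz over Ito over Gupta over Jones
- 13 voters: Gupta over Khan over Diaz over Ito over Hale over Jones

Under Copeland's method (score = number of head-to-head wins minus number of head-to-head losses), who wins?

Pairwise results:
  Jones vs Gupta: Gupta wins 25–21.
  Jones vs Khan: Khan wins 33–13.
  Jones vs Ito: Ito wins 25–21.
  Jones vs Diaz: Diaz wins 28–18.
  Jones vs Hale: Hale wins 28–18.
  Gupta vs Khan: Khan wins 33–13.
  Gupta vs Ito: Ito wins 33–13.
  Gupta vs Diaz: Diaz wins 33–13.
  Gupta vs Hale: Hale wins 33–13.
  Khan vs Ito: Khan wins 46–0.
  Khan vs Diaz: Khan wins 43–3.
  Khan vs Hale: Khan wins 31–15.
  Ito vs Diaz: Diaz wins 38–8.
  Ito vs Hale: Hale wins 25–21.
  Diaz vs Hale: Diaz wins 24–22.
Copeland scores (wins − losses):
  Jones: 0 − 5 = -5
  Gupta: 1 − 4 = -3
  Khan: 5 − 0 = 5
  Ito: 2 − 3 = -1
  Diaz: 4 − 1 = 3
  Hale: 3 − 2 = 1
Khan has the best Copeland score.

Khan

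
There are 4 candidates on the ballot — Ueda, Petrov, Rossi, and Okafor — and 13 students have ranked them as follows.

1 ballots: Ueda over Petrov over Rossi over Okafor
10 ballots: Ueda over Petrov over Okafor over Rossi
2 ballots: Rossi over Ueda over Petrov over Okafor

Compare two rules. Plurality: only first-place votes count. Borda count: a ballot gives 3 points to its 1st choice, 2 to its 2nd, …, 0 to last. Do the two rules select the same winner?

Plurality first-place counts: Ueda 11, Petrov 0, Rossi 2, Okafor 0 → Ueda.
Borda totals: Ueda 37, Petrov 24, Rossi 7, Okafor 10 → Ueda.
The two rules agree on Ueda.

Yes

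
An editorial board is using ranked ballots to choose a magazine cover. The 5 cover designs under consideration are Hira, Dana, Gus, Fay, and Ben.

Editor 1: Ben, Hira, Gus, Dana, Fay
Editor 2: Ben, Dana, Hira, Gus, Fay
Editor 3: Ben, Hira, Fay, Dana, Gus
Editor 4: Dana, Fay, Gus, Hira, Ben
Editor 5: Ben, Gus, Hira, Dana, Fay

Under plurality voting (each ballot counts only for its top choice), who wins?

First-place vote totals:
  Hira: 0
  Dana: 1
  Gus: 0
  Fay: 0
  Ben: 4
Ben has the most first-place votes.

Ben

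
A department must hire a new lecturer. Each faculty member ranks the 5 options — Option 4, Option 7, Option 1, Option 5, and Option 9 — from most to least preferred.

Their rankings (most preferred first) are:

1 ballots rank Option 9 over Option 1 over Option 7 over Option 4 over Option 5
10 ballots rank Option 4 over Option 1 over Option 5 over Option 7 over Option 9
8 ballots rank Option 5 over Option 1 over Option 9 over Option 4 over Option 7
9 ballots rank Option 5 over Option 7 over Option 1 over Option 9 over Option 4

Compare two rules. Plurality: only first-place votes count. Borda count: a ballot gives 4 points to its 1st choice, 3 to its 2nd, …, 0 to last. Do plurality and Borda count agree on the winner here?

Yes

Plurality first-place counts: Option 4 10, Option 7 0, Option 1 0, Option 5 17, Option 9 1 → Option 5.
Borda totals: Option 4 49, Option 7 39, Option 1 75, Option 5 88, Option 9 29 → Option 5.
The two rules agree on Option 5.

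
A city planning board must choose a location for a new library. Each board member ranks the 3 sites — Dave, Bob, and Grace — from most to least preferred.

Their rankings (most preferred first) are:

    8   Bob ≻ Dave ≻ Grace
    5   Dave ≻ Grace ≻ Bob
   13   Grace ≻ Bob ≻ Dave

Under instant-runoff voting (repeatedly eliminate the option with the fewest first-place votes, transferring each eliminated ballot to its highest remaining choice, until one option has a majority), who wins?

Grace

Round 1: Grace 13, Bob 8, Dave 5. Dave has the fewest and is eliminated.
Round 2: Grace 18, Bob 8. Grace has a majority.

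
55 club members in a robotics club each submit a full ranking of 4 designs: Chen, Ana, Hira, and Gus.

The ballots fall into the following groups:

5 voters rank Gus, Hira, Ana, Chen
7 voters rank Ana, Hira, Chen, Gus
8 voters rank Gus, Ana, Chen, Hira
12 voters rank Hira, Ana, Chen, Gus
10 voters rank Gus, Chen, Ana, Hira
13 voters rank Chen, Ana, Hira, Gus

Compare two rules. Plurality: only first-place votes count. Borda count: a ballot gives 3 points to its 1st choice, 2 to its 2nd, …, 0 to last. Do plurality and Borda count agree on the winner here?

Plurality first-place counts: Chen 13, Ana 7, Hira 12, Gus 23 → Gus.
Borda totals: Chen 86, Ana 102, Hira 73, Gus 69 → Ana.
The two rules disagree: plurality picks Gus, Borda picks Ana.

No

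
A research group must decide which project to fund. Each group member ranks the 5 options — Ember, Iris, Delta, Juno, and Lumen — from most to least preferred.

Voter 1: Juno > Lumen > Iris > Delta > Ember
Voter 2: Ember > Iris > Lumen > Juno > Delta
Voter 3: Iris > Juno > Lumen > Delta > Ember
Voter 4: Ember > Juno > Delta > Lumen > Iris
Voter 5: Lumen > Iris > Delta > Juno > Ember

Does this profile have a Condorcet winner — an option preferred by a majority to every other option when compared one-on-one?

No

Head-to-head results (5 voters total):
Ember vs Iris: Iris wins 3–2.
Ember vs Delta: Delta wins 3–2.
Ember vs Juno: Juno wins 3–2.
Ember vs Lumen: Lumen wins 3–2.
Iris vs Delta: Iris wins 4–1.
Iris vs Juno: Iris wins 3–2.
Iris vs Lumen: Lumen wins 3–2.
Delta vs Juno: Juno wins 4–1.
Delta vs Lumen: Lumen wins 4–1.
Juno vs Lumen: Juno wins 3–2.
No candidate beats all others: Iris beats Juno beats Lumen beats Iris, a majority cycle.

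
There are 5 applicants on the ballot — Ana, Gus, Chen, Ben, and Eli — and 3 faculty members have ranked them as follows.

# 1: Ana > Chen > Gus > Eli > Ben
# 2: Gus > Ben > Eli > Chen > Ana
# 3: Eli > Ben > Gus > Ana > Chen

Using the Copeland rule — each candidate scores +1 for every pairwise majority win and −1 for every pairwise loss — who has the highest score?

Pairwise results:
  Ana vs Gus: Gus wins 2–1.
  Ana vs Chen: Ana wins 2–1.
  Ana vs Ben: Ben wins 2–1.
  Ana vs Eli: Eli wins 2–1.
  Gus vs Chen: Gus wins 2–1.
  Gus vs Ben: Gus wins 2–1.
  Gus vs Eli: Gus wins 2–1.
  Chen vs Ben: Ben wins 2–1.
  Chen vs Eli: Eli wins 2–1.
  Ben vs Eli: Eli wins 2–1.
Copeland scores (wins − losses):
  Ana: 1 − 3 = -2
  Gus: 4 − 0 = 4
  Chen: 0 − 4 = -4
  Ben: 2 − 2 = 0
  Eli: 3 − 1 = 2
Gus has the best Copeland score.

Gus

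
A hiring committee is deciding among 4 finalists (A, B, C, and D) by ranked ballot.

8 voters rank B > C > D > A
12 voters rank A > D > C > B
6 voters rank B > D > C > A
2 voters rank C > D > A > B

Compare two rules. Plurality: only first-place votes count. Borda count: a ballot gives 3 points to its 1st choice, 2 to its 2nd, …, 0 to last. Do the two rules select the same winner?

Plurality first-place counts: A 12, B 14, C 2, D 0 → B.
Borda totals: A 38, B 42, C 40, D 48 → D.
The two rules disagree: plurality picks B, Borda picks D.

No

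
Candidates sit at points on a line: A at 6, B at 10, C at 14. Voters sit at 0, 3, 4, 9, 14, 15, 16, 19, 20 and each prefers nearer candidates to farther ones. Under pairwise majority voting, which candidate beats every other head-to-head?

C

With single-peaked preferences on a line, the Condorcet winner is the candidate closest to the median voter.
The median voter (position 14) is closest to C at 14.
Check: C vs B — voters closer to C: 5 of 9.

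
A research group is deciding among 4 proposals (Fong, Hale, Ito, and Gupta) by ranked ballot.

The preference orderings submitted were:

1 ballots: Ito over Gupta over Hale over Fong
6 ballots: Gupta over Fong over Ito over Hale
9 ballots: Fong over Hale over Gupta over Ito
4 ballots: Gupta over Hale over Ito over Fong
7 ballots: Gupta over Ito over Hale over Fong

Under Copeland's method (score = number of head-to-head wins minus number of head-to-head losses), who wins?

Pairwise results:
  Fong vs Hale: Fong wins 15–12.
  Fong vs Ito: Fong wins 15–12.
  Fong vs Gupta: Gupta wins 18–9.
  Hale vs Ito: Ito wins 14–13.
  Hale vs Gupta: Gupta wins 18–9.
  Ito vs Gupta: Gupta wins 26–1.
Copeland scores (wins − losses):
  Fong: 2 − 1 = 1
  Hale: 0 − 3 = -3
  Ito: 1 − 2 = -1
  Gupta: 3 − 0 = 3
Gupta has the best Copeland score.

Gupta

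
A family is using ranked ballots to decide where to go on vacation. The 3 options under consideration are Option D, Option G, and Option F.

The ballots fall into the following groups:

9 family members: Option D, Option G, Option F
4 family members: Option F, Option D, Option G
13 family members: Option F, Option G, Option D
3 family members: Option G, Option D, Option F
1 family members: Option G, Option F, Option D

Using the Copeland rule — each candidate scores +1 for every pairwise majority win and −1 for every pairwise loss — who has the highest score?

Pairwise results:
  Option D vs Option G: Option G wins 17–13.
  Option D vs Option F: Option F wins 18–12.
  Option G vs Option F: Option F wins 17–13.
Copeland scores (wins − losses):
  Option D: 0 − 2 = -2
  Option G: 1 − 1 = 0
  Option F: 2 − 0 = 2
Option F has the best Copeland score.

Option F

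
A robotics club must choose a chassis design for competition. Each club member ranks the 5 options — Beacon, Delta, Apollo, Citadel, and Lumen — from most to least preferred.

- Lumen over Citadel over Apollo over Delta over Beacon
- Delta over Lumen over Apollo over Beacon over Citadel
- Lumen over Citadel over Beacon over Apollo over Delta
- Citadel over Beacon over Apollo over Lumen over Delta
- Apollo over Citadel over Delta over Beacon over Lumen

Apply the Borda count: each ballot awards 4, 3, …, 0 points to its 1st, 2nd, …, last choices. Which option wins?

Citadel

Borda scores:
  Beacon: 0 + 1 + 2 + 3 + 1 = 7
  Delta: 1 + 4 + 0 + 0 + 2 = 7
  Apollo: 2 + 2 + 1 + 2 + 4 = 11
  Citadel: 3 + 0 + 3 + 4 + 3 = 13
  Lumen: 4 + 3 + 4 + 1 + 0 = 12
Citadel has the highest total.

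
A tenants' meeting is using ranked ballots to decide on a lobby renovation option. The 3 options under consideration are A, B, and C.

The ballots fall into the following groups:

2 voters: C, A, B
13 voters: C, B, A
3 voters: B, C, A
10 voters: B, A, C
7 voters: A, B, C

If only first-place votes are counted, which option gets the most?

C

First-place vote totals:
  A: 7
  B: 13
  C: 15
C has the most first-place votes.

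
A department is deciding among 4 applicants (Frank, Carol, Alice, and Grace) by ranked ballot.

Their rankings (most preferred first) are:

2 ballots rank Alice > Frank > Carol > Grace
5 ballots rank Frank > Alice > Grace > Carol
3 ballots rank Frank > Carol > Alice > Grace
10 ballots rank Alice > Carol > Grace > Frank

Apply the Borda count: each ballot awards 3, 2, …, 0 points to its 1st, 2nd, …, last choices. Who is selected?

Alice

Borda scores:
  Frank: 2·2 + 5·3 + 3·3 + 10·0 = 28
  Carol: 2·1 + 5·0 + 3·2 + 10·2 = 28
  Alice: 2·3 + 5·2 + 3·1 + 10·3 = 49
  Grace: 2·0 + 5·1 + 3·0 + 10·1 = 15
Alice has the highest total.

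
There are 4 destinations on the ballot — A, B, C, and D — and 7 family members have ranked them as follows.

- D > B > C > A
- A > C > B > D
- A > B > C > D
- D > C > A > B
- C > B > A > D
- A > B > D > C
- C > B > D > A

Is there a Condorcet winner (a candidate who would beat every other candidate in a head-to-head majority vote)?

Yes

Head-to-head results (7 voters total):
A vs B: A wins 4–3.
A vs C: C wins 4–3.
A vs D: A wins 4–3.
B vs C: C wins 4–3.
B vs D: B wins 5–2.
C vs D: C wins 4–3.
C beats each rival — A (4–3), B (4–3), D (4–3) — so C is the Condorcet winner.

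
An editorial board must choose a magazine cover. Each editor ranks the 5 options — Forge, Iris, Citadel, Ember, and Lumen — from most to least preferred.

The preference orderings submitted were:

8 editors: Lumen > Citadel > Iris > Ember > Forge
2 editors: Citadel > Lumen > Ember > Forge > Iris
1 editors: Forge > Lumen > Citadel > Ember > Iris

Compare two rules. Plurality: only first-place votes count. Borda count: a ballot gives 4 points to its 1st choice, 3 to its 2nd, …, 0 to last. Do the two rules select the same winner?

Yes

Plurality first-place counts: Forge 1, Iris 0, Citadel 2, Ember 0, Lumen 8 → Lumen.
Borda totals: Forge 6, Iris 16, Citadel 34, Ember 13, Lumen 41 → Lumen.
The two rules agree on Lumen.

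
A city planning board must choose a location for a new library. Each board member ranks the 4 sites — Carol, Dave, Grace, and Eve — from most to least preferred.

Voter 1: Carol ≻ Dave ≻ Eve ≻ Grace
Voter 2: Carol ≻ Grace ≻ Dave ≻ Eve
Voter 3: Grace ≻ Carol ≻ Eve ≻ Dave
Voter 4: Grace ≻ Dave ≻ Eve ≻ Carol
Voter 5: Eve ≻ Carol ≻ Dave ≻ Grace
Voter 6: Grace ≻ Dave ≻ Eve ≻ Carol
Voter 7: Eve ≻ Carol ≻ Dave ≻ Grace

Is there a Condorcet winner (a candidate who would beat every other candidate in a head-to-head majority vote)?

No

Head-to-head results (7 voters total):
Carol vs Dave: Carol wins 5–2.
Carol vs Grace: Carol wins 4–3.
Carol vs Eve: Eve wins 4–3.
Dave vs Grace: Grace wins 4–3.
Dave vs Eve: Dave wins 4–3.
Grace vs Eve: Grace wins 4–3.
No candidate beats all others: Carol beats Dave beats Eve beats Carol, a majority cycle.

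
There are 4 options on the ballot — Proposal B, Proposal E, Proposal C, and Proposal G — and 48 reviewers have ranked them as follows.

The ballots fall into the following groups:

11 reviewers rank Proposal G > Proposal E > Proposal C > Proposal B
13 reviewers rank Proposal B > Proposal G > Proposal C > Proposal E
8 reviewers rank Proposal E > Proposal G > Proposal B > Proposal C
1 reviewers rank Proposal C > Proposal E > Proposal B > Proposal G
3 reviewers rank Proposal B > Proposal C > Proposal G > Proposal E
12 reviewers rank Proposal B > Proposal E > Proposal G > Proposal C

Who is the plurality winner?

First-place vote totals:
  Proposal B: 28
  Proposal E: 8
  Proposal C: 1
  Proposal G: 11
Proposal B has the most first-place votes.

Proposal B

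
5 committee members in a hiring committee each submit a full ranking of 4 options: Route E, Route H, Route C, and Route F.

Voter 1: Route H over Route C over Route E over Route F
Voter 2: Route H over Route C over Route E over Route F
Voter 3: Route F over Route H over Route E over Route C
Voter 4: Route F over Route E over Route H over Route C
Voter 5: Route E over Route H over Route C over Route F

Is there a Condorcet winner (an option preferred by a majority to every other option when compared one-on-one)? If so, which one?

Head-to-head results (5 voters total):
Route E vs Route H: Route H wins 3–2.
Route E vs Route C: Route E wins 3–2.
Route E vs Route F: Route E wins 3–2.
Route H vs Route C: Route H wins 5–0.
Route H vs Route F: Route H wins 3–2.
Route C vs Route F: Route C wins 3–2.
Route H beats each rival — Route E (3–2), Route C (5–0), Route F (3–2) — so Route H is the Condorcet winner.

Route H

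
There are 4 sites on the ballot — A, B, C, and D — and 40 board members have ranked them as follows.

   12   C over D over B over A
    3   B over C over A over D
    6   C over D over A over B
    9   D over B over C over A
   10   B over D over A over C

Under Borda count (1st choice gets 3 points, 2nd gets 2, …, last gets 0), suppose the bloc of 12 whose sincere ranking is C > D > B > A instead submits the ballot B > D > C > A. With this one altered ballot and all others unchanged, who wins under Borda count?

B

Borda totals with the altered ballot: A 19, B 93, C 45, D 83.
The switch changes the winner from D to B.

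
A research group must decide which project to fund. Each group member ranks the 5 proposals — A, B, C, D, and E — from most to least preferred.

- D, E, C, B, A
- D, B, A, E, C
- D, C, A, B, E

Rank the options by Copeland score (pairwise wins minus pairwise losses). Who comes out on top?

D

Pairwise results:
  A vs B: B wins 2–1.
  A vs C: C wins 2–1.
  A vs D: D wins 3–0.
  A vs E: A wins 2–1.
  B vs C: C wins 2–1.
  B vs D: D wins 3–0.
  B vs E: B wins 2–1.
  C vs D: D wins 3–0.
  C vs E: E wins 2–1.
  D vs E: D wins 3–0.
Copeland scores (wins − losses):
  A: 1 − 3 = -2
  B: 2 − 2 = 0
  C: 2 − 2 = 0
  D: 4 − 0 = 4
  E: 1 − 3 = -2
D has the best Copeland score.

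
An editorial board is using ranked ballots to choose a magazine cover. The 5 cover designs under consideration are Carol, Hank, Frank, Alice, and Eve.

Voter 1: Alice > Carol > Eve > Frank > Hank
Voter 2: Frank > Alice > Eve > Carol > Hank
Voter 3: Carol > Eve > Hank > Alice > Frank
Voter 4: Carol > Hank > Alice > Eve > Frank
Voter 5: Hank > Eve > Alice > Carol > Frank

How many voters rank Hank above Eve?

2

Ballots ranking Hank above Eve: 2.
Ballots ranking Eve above Hank: 3.
So 2 of 5 voters prefer Hank to Eve.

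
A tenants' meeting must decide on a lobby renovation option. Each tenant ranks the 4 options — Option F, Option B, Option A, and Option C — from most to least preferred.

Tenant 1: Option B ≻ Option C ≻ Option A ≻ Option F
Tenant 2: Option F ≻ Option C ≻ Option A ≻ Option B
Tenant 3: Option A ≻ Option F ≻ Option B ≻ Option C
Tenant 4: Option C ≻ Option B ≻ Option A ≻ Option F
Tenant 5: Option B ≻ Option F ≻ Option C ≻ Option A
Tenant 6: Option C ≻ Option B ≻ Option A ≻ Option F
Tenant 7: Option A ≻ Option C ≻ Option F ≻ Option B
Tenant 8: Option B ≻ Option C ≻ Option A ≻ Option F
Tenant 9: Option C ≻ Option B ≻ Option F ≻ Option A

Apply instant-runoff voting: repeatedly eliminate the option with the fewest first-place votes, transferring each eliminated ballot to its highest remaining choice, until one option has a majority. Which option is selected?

Round 1: Option B 3, Option C 3, Option A 2, Option F 1. Option F has the fewest and is eliminated.
Round 2: Option C 4, Option B 3, Option A 2. Option A has the fewest and is eliminated.
Round 3: Option C 5, Option B 4. Option C has a majority.

Option C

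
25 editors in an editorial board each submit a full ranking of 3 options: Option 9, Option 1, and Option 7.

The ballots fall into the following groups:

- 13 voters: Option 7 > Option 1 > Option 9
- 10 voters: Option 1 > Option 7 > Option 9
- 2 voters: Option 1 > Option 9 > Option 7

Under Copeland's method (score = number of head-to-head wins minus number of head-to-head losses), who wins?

Option 7

Pairwise results:
  Option 9 vs Option 1: Option 1 wins 25–0.
  Option 9 vs Option 7: Option 7 wins 23–2.
  Option 1 vs Option 7: Option 7 wins 13–12.
Copeland scores (wins − losses):
  Option 9: 0 − 2 = -2
  Option 1: 1 − 1 = 0
  Option 7: 2 − 0 = 2
Option 7 has the best Copeland score.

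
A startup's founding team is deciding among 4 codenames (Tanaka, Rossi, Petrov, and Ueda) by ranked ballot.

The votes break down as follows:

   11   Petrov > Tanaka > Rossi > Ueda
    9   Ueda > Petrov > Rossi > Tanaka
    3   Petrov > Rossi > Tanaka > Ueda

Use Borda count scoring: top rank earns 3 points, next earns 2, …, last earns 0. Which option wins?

Borda scores:
  Tanaka: 11·2 + 9·0 + 3·1 = 25
  Rossi: 11·1 + 9·1 + 3·2 = 26
  Petrov: 11·3 + 9·2 + 3·3 = 60
  Ueda: 11·0 + 9·3 + 3·0 = 27
Petrov has the highest total.

Petrov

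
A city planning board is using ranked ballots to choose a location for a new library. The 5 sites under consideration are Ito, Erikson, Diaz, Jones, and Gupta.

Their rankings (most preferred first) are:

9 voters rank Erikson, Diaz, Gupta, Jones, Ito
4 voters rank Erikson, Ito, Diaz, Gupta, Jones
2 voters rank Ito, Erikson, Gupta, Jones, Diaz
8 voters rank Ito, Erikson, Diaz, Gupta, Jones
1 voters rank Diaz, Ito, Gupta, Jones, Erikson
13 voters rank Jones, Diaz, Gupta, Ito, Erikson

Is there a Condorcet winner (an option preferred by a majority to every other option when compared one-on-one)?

Head-to-head results (37 voters total):
Ito vs Erikson: Ito wins 24–13.
Ito vs Diaz: Diaz wins 23–14.
Ito vs Jones: Jones wins 22–15.
Ito vs Gupta: Gupta wins 22–15.
Erikson vs Diaz: Erikson wins 23–14.
Erikson vs Jones: Erikson wins 23–14.
Erikson vs Gupta: Erikson wins 23–14.
Diaz vs Jones: Diaz wins 22–15.
Diaz vs Gupta: Diaz wins 35–2.
Jones vs Gupta: Gupta wins 24–13.
No candidate beats all others: Ito beats Erikson beats Diaz beats Ito, a majority cycle.

No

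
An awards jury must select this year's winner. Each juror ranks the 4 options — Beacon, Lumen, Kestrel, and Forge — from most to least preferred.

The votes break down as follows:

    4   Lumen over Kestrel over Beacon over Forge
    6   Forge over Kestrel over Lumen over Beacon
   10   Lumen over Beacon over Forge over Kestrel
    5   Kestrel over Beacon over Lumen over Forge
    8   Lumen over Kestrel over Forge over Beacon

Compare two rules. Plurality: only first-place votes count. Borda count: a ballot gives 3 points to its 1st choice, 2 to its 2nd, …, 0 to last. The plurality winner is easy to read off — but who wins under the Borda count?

Plurality first-place counts: Beacon 0, Lumen 22, Kestrel 5, Forge 6 → Lumen.
Borda totals: Beacon 34, Lumen 77, Kestrel 51, Forge 36 → Lumen.

Lumen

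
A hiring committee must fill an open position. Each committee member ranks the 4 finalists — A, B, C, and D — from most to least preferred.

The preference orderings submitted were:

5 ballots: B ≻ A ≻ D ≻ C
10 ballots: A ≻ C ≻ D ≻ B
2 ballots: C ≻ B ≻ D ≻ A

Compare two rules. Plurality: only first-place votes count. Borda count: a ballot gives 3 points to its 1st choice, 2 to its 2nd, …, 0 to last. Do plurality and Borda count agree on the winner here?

Yes

Plurality first-place counts: A 10, B 5, C 2, D 0 → A.
Borda totals: A 40, B 19, C 26, D 17 → A.
The two rules agree on A.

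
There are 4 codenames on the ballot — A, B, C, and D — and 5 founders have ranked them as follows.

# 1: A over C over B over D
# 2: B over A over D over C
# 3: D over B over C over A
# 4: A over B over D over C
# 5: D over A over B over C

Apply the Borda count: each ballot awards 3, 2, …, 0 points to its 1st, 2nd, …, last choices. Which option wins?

Borda scores:
  A: 3 + 2 + 0 + 3 + 2 = 10
  B: 1 + 3 + 2 + 2 + 1 = 9
  C: 2 + 0 + 1 + 0 + 0 = 3
  D: 0 + 1 + 3 + 1 + 3 = 8
A has the highest total.

A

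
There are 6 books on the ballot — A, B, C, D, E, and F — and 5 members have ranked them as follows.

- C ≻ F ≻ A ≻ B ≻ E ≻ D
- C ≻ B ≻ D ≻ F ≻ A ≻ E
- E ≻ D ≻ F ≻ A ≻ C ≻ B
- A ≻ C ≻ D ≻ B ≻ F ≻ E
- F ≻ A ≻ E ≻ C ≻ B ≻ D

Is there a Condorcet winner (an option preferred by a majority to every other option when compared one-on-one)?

Head-to-head results (5 voters total):
A vs B: A wins 4–1.
A vs C: A wins 3–2.
A vs D: A wins 3–2.
A vs E: A wins 4–1.
A vs F: F wins 4–1.
B vs C: C wins 5–0.
B vs D: B wins 3–2.
B vs E: B wins 3–2.
B vs F: F wins 3–2.
C vs D: C wins 4–1.
C vs E: C wins 3–2.
C vs F: C wins 3–2.
D vs E: E wins 3–2.
D vs F: D wins 3–2.
E vs F: F wins 4–1.
No candidate beats all others: A beats C beats F beats A, a majority cycle.

No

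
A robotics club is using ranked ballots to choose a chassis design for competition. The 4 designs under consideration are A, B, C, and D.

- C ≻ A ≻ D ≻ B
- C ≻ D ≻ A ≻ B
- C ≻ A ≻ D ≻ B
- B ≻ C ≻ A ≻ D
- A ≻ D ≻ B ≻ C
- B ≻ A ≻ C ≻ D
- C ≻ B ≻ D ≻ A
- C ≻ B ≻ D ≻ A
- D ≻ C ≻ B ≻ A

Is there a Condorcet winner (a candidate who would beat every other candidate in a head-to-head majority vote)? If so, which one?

C

Head-to-head results (9 voters total):
A vs B: B wins 5–4.
A vs C: C wins 7–2.
A vs D: A wins 5–4.
B vs C: C wins 6–3.
B vs D: D wins 5–4.
C vs D: C wins 7–2.
C beats each rival — A (7–2), B (6–3), D (7–2) — so C is the Condorcet winner.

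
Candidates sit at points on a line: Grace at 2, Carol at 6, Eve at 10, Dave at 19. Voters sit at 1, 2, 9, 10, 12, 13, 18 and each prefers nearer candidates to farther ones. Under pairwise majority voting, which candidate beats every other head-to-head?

With single-peaked preferences on a line, the Condorcet winner is the candidate closest to the median voter.
The median voter (position 10) is closest to Eve at 10.
Check: Eve vs Carol — voters closer to Eve: 5 of 7.

Eve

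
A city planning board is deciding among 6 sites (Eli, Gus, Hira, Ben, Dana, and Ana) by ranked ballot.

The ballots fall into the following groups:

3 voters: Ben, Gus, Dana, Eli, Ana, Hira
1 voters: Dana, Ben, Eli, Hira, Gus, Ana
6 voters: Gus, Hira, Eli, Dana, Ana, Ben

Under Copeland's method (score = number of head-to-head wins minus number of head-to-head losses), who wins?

Gus

Pairwise results:
  Eli vs Gus: Gus wins 9–1.
  Eli vs Hira: Hira wins 6–4.
  Eli vs Ben: Eli wins 6–4.
  Eli vs Dana: Eli wins 6–4.
  Eli vs Ana: Eli wins 10–0.
  Gus vs Hira: Gus wins 9–1.
  Gus vs Ben: Gus wins 6–4.
  Gus vs Dana: Gus wins 9–1.
  Gus vs Ana: Gus wins 10–0.
  Hira vs Ben: Hira wins 6–4.
  Hira vs Dana: Hira wins 6–4.
  Hira vs Ana: Hira wins 7–3.
  Ben vs Dana: Dana wins 7–3.
  Ben vs Ana: Ana wins 6–4.
  Dana vs Ana: Dana wins 10–0.
Copeland scores (wins − losses):
  Eli: 3 − 2 = 1
  Gus: 5 − 0 = 5
  Hira: 4 − 1 = 3
  Ben: 0 − 5 = -5
  Dana: 2 − 3 = -1
  Ana: 1 − 4 = -3
Gus has the best Copeland score.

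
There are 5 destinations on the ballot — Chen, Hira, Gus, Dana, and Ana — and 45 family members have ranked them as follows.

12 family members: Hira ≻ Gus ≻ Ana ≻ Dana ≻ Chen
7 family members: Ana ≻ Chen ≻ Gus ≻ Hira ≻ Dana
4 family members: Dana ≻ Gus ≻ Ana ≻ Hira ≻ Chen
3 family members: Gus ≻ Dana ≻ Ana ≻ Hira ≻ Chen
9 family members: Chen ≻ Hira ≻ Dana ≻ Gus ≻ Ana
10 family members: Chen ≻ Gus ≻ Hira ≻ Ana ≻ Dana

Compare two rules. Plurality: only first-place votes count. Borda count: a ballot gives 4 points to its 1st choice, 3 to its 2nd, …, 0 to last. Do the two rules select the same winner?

Plurality first-place counts: Chen 19, Hira 12, Gus 3, Dana 4, Ana 7 → Chen.
Borda totals: Chen 97, Hira 109, Gus 113, Dana 55, Ana 76 → Gus.
The two rules disagree: plurality picks Chen, Borda picks Gus.

No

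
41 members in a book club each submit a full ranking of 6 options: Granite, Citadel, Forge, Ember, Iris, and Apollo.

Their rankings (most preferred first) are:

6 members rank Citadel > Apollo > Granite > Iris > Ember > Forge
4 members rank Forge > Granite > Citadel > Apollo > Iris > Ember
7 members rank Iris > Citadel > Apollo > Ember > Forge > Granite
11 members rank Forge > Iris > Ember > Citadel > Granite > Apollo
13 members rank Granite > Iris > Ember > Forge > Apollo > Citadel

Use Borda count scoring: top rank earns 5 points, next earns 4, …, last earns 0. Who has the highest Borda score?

Iris

Borda scores:
  Granite: 6·3 + 4·4 + 7·0 + 11·1 + 13·5 = 110
  Citadel: 6·5 + 4·3 + 7·4 + 11·2 + 13·0 = 92
  Forge: 6·0 + 4·5 + 7·1 + 11·5 + 13·2 = 108
  Ember: 6·1 + 4·0 + 7·2 + 11·3 + 13·3 = 92
  Iris: 6·2 + 4·1 + 7·5 + 11·4 + 13·4 = 147
  Apollo: 6·4 + 4·2 + 7·3 + 11·0 + 13·1 = 66
Iris has the highest total.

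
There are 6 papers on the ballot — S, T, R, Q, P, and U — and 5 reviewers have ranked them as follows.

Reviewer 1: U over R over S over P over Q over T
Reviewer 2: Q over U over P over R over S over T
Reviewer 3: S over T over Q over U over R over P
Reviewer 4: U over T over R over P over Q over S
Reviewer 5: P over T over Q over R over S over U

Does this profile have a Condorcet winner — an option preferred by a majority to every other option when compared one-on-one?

No

Head-to-head results (5 voters total):
S vs T: S wins 3–2.
S vs R: R wins 4–1.
S vs Q: Q wins 3–2.
S vs P: P wins 3–2.
S vs U: U wins 3–2.
T vs R: T wins 3–2.
T vs Q: T wins 3–2.
T vs P: P wins 3–2.
T vs U: U wins 3–2.
R vs Q: Q wins 3–2.
R vs P: R wins 3–2.
R vs U: U wins 4–1.
Q vs P: P wins 3–2.
Q vs U: Q wins 3–2.
P vs U: U wins 4–1.
No candidate beats all others: S beats T beats R beats S, a majority cycle.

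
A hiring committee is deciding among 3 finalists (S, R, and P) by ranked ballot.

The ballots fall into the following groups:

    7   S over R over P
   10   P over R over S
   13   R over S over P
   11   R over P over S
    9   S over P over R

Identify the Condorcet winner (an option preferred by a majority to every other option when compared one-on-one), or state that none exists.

R

Head-to-head results (50 voters total):
S vs R: R wins 34–16.
S vs P: S wins 29–21.
R vs P: R wins 31–19.
R beats each rival — S (34–16), P (31–19) — so R is the Condorcet winner.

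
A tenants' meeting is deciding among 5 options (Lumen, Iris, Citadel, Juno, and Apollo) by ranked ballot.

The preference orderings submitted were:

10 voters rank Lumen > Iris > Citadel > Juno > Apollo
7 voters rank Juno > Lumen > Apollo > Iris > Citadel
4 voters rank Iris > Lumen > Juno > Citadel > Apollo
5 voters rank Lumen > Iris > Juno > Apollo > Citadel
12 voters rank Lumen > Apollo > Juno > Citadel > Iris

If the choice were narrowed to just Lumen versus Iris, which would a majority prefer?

Lumen

Ballots ranking Lumen above Iris: 10+7+5+12 = 34.
Ballots ranking Iris above Lumen: 4.
Lumen wins the head-to-head, 34–4.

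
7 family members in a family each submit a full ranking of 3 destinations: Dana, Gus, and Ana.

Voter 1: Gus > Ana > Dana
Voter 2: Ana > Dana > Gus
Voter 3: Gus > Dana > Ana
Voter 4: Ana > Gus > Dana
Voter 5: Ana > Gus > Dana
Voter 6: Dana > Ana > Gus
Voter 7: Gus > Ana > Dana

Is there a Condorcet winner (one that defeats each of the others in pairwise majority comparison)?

Yes

Head-to-head results (7 voters total):
Dana vs Gus: Gus wins 5–2.
Dana vs Ana: Ana wins 5–2.
Gus vs Ana: Ana wins 4–3.
Ana beats each rival — Dana (5–2), Gus (4–3) — so Ana is the Condorcet winner.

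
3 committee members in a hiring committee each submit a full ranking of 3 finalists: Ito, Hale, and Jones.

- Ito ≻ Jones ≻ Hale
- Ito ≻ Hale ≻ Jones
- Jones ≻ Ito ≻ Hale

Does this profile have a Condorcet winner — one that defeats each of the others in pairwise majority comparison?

Head-to-head results (3 voters total):
Ito vs Hale: Ito wins 3–0.
Ito vs Jones: Ito wins 2–1.
Hale vs Jones: Jones wins 2–1.
Ito beats each rival — Hale (3–0), Jones (2–1) — so Ito is the Condorcet winner.

Yes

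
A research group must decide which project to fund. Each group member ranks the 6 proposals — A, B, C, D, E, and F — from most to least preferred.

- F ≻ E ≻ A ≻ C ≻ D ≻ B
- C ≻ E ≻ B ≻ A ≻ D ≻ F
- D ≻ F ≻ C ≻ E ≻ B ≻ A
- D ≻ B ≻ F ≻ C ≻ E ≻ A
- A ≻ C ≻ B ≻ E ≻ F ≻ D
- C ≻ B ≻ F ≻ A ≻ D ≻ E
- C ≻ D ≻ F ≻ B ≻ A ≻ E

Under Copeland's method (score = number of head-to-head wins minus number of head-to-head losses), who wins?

C

Pairwise results:
  A vs B: B wins 5–2.
  A vs C: C wins 5–2.
  A vs D: A wins 4–3.
  A vs E: E wins 4–3.
  A vs F: F wins 5–2.
  B vs C: C wins 6–1.
  B vs D: D wins 4–3.
  B vs E: B wins 4–3.
  B vs F: B wins 4–3.
  C vs D: C wins 5–2.
  C vs E: C wins 6–1.
  C vs F: C wins 4–3.
  D vs E: D wins 4–3.
  D vs F: D wins 4–3.
  E vs F: F wins 5–2.
Copeland scores (wins − losses):
  A: 1 − 4 = -3
  B: 3 − 2 = 1
  C: 5 − 0 = 5
  D: 3 − 2 = 1
  E: 1 − 4 = -3
  F: 2 − 3 = -1
C has the best Copeland score.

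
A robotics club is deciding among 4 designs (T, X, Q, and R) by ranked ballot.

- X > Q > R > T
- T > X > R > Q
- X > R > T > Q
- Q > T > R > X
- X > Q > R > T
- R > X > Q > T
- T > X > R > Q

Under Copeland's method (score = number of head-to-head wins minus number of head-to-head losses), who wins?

Pairwise results:
  T vs X: X wins 4–3.
  T vs Q: Q wins 4–3.
  T vs R: R wins 4–3.
  X vs Q: X wins 6–1.
  X vs R: X wins 5–2.
  Q vs R: R wins 4–3.
Copeland scores (wins − losses):
  T: 0 − 3 = -3
  X: 3 − 0 = 3
  Q: 1 − 2 = -1
  R: 2 − 1 = 1
X has the best Copeland score.

X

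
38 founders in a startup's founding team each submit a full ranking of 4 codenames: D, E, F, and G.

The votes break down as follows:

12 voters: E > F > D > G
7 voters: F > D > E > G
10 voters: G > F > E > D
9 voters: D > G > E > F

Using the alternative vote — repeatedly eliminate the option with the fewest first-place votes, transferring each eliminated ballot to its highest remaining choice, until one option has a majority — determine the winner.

E

Round 1: E 12, G 10, D 9, F 7. F has the fewest and is eliminated.
Round 2: D 16, E 12, G 10. G has the fewest and is eliminated.
Round 3: E 22, D 16. E has a majority.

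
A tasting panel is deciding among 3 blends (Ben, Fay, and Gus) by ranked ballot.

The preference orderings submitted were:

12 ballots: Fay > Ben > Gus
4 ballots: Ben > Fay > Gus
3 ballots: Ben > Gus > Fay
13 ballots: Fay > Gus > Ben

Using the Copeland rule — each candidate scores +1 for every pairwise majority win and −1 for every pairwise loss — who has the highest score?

Fay

Pairwise results:
  Ben vs Fay: Fay wins 25–7.
  Ben vs Gus: Ben wins 19–13.
  Fay vs Gus: Fay wins 29–3.
Copeland scores (wins − losses):
  Ben: 1 − 1 = 0
  Fay: 2 − 0 = 2
  Gus: 0 − 2 = -2
Fay has the best Copeland score.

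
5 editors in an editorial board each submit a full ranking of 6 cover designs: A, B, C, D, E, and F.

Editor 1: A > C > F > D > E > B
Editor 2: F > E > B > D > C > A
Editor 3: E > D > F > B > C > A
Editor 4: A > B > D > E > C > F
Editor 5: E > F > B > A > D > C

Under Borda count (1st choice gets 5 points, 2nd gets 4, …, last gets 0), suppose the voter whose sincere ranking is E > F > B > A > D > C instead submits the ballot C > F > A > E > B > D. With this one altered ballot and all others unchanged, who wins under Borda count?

F

Borda totals with the altered ballot: A 13, B 10, C 12, D 11, E 14, F 15.
The switch changes the winner from E to F.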